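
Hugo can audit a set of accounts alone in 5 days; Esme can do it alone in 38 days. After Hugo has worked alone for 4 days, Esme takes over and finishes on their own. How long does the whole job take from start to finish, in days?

58/5 days

In 4 days Hugo does 4/5 of the job, leaving 1/5.
Esme works at 1/38 per day, so finishing takes 1/5 ÷ 1/38 = 38/5 days.
Total time = 4 + 38/5 = 58/5 days.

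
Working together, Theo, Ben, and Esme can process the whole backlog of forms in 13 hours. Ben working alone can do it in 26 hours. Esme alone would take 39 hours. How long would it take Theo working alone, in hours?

78 hours

Combined rate is 1/13 per hour.
Known contribution: 1/26 + 1/39 = (3 + 2)/78 = 5/78 per hour.
So Theo's rate is 1/13 − 5/78 = 1/78, meaning 78 hours alone.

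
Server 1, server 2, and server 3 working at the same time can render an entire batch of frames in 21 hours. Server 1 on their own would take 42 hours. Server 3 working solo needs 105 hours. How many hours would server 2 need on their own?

Combined rate is 1/21 per hour.
Known contribution: 1/42 + 1/105 = (5 + 2)/210 = 7/210 = 1/30 per hour.
So server 2's rate is 1/21 − 1/30 = 1/70, meaning 70 hours alone.

70 hours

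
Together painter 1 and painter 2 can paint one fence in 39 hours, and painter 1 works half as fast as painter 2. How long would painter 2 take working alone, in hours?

Let painter 2's rate be r; then painter 1's rate is (1/2)r, so together (1/2 + 1)r = (3/2)r = 1/39.
Thus r = 2/117 per hour.
Painter 2 alone: 117/2 hours; painter 1 alone: 117 hours.

117/2 hours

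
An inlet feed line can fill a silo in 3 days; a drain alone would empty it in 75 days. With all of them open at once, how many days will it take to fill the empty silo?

25/8 days

Net rate = 1/3 − 1/75 = (25 − 1)/75 = 24/75 = 8/25 per day.
Filling time = 1 ÷ (8/25) = 25/8 days.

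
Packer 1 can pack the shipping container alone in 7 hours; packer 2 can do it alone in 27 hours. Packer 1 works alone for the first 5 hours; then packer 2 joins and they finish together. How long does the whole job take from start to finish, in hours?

In 5 hours packer 1 does 5/7 of the job, leaving 2/7.
Packer 1 and packer 2 together work at 34/189 per hour, so finishing takes 2/7 ÷ 34/189 = 27/17 hours.
Total time = 5 + 27/17 = 112/17 hours.

112/17 hours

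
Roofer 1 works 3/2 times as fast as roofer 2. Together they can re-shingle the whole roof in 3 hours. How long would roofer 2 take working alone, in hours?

15/2 hours

Let roofer 2's rate be r; then roofer 1's rate is (3/2)r, so together (3/2 + 1)r = (5/2)r = 1/3.
Thus r = 2/15 per hour.
Roofer 2 alone: 15/2 hours; roofer 1 alone: 5 hours.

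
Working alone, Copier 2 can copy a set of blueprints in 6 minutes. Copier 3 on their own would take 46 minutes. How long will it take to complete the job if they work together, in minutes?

69/13 minutes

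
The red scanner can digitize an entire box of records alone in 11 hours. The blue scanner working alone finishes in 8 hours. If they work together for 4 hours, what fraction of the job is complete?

19/22

Combined rate: 1/11 + 1/8 = (8 + 11)/88 = 19/88 per hour.
In 4 hours they complete 4·19/88 = 19/22 of the job.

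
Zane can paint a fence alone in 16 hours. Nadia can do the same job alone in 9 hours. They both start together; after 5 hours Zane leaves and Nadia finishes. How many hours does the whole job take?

In the first 5 hours the combined rate is 25/144, so 125/144 of the job is done, leaving 19/144.
After Zane leaves the rate is 1/9 per hour; the remaining 19/144 takes 19/16 hours.
Total = 5 + 19/16 = 99/16 hours.

99/16 hours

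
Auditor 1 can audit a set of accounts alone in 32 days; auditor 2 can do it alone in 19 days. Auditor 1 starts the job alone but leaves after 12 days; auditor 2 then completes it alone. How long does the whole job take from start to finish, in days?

191/8 days

In 12 days auditor 1 does 12/32 = 3/8 of the job, leaving 5/8.
Auditor 2 works at 1/19 per day, so finishing takes 5/8 ÷ 1/19 = 95/8 days.
Total time = 12 + 95/8 = 191/8 days.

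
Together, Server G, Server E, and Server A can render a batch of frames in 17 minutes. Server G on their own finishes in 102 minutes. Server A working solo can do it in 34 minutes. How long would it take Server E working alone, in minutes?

51 minutes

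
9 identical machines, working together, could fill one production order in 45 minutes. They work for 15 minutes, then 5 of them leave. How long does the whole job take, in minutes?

165/2 minutes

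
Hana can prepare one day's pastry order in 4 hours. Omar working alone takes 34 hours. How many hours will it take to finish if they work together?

With two workers the combined time is the product over the sum: 4·34/(4+34) = 136/38 = 68/19 hours.

68/19 hours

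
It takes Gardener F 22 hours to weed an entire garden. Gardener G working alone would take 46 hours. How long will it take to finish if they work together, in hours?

Combined rate: 1/22 + 1/46 = (23 + 11)/506 = 34/506 = 17/253 per hour.
Time = 1 ÷ (17/253) = 253/17 hours.

253/17 hours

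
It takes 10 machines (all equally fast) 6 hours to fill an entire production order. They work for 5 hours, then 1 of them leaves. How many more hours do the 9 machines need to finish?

10/9 hours

One machine does 1/60 of the job per hour.
After 5 hours with 10 machines, 5/6 is done (1/6 left).
With 9 machines the rate is 9/60 = 3/20, so the rest takes 1/6 ÷ 3/20 = 10/9 hours.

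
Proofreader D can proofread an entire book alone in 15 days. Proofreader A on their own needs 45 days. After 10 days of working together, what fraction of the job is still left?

1/9

Combined rate: 1/15 + 1/45 = (3 + 1)/45 = 4/45 per day.
In 10 days they complete 10·4/45 = 8/9 of the job.
So 1/9 remains.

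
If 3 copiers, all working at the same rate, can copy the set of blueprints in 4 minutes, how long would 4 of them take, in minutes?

3 minutes

Total work is 3·4 = 12 copier-minutes.
With 4 copiers: 12/4 = 3 minutes.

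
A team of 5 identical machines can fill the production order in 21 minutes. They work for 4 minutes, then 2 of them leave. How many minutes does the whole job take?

97/3 minutes

One machine does 1/105 of the job per minute.
After 4 minutes with 5 machines, 4/21 is done (17/21 left).
With 3 machines the rate is 3/105 = 1/35, so the rest takes 17/21 ÷ 1/35 = 85/3 minutes.
Total = 4 + 85/3 = 97/3 minutes.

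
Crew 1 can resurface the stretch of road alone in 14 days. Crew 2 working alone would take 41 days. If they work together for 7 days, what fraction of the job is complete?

Combined rate: 1/14 + 1/41 = (41 + 14)/574 = 55/574 per day.
In 7 days they complete 7·55/574 = 55/82 of the job.

55/82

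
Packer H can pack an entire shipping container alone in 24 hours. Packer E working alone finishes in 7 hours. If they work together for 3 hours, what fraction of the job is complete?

Combined rate: 1/24 + 1/7 = (7 + 24)/168 = 31/168 per hour.
In 3 hours they complete 3·31/168 = 31/56 of the job.

31/56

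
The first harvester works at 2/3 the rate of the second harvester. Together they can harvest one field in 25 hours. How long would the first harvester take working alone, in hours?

125/2 hours

Let the second harvester's rate be r; then the first harvester's rate is (2/3)r, so together (2/3 + 1)r = (5/3)r = 1/25.
Thus r = 3/125 per hour.
The second harvester alone: 125/3 hours; the first harvester alone: 125/2 hours.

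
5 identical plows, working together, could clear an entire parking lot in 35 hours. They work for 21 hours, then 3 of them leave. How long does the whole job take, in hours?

One plow does 1/175 of the job per hour.
After 21 hours with 5 plows, 3/5 is done (2/5 left).
With 2 plows the rate is 2/175, so the rest takes 2/5 ÷ 2/175 = 35 hours.
Total = 21 + 35 = 56 hours.

56 hours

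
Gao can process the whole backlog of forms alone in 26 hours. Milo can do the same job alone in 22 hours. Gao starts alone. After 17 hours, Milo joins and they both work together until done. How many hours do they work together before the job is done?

33/8 hours

In the first 17 hours Gao alone does 17/26 of the job, leaving 9/26.
Once everyone is working, combined rate: 1/26 + 1/22 = (11 + 13)/286 = 24/286 = 12/143 per hour.
Remaining 9/26 at 12/143 per hour takes 33/8 hours.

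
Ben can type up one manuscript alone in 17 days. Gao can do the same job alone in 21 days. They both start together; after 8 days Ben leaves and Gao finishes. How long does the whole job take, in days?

189/17 days

In the first 8 days the combined rate is 38/357, so 304/357 of the job is done, leaving 53/357.
After Ben leaves the rate is 1/21 per day; the remaining 53/357 takes 53/17 days.
Total = 8 + 53/17 = 189/17 days.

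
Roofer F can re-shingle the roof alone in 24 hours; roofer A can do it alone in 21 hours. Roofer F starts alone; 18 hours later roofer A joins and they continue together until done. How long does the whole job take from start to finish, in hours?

104/5 hours

In 18 hours roofer F does 18/24 = 3/4 of the job, leaving 1/4.
Roofer F and roofer A together work at 5/56 per hour, so finishing takes 1/4 ÷ 5/56 = 14/5 hours.
Total time = 18 + 14/5 = 104/5 hours.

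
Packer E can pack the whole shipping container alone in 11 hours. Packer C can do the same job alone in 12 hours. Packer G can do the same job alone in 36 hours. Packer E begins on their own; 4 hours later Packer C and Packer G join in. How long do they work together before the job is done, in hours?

In the first 4 hours Packer E alone does 4/11 of the job, leaving 7/11.
Once everyone is working, combined rate: 1/11 + 1/12 + 1/36 = (36 + 33 + 11)/396 = 80/396 = 20/99 per hour.
Remaining 7/11 at 20/99 per hour takes 63/20 hours.

63/20 hours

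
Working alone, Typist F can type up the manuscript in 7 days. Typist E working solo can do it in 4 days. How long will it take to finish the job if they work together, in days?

28/11 days

Combined rate: 1/7 + 1/4 = (4 + 7)/28 = 11/28 per day.
Time = 1 ÷ (11/28) = 28/11 days.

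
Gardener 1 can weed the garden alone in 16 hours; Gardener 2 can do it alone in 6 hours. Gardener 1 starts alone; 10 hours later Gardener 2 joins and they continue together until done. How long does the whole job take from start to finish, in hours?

In 10 hours Gardener 1 does 10/16 = 5/8 of the job, leaving 3/8.
Gardener 1 and Gardener 2 together work at 11/48 per hour, so finishing takes 3/8 ÷ 11/48 = 18/11 hours.
Total time = 10 + 18/11 = 128/11 hours.

128/11 hours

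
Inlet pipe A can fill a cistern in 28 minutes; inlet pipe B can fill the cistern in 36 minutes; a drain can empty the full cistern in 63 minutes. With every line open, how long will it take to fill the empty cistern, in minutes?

21 minutes

Net rate = 1/28 + 1/36 − 1/63 = (9 + 7 − 4)/252 = 12/252 = 1/21 per minute.
Filling time = 1 ÷ (1/21) = 21 minutes.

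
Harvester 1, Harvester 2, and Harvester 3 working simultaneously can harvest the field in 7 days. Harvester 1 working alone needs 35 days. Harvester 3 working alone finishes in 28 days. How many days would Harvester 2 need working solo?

140/11 days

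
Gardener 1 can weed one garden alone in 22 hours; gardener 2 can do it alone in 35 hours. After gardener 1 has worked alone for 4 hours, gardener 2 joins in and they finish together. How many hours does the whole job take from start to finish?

286/19 hours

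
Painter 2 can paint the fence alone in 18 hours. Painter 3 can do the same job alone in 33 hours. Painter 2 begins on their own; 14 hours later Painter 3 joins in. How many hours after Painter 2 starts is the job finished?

282/17 hours

In the first 14 hours Painter 2 alone does 14/18 = 7/9 of the job, leaving 2/9.
Once everyone is working, combined rate: 1/18 + 1/33 = (11 + 6)/198 = 17/198 per hour.
Remaining 2/9 at 17/198 per hour takes 44/17 hours.
Total from the start = 14 + 44/17 = 282/17 hours.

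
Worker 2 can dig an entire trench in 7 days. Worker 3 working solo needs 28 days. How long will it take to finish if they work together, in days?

28/5 days

Combined rate: 1/7 + 1/28 = (4 + 1)/28 = 5/28 per day.
Time = 1 ÷ (5/28) = 28/5 days.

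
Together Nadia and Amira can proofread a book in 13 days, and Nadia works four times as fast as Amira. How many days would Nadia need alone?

Let Amira's rate be r; then Nadia's rate is 4r, so together (4 + 1)r = 5r = 1/13.
Thus r = 1/65 per day.
Amira alone: 65 days; Nadia alone: 65/4 days.

65/4 days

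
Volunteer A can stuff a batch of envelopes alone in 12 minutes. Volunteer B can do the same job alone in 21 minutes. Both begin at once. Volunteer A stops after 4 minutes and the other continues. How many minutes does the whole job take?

In the first 4 minutes the combined rate is 11/84, so 11/21 of the job is done, leaving 10/21.
After volunteer A leaves the rate is 1/21 per minute; the remaining 10/21 takes 10 minutes.
Total = 4 + 10 = 14 minutes.

14 minutes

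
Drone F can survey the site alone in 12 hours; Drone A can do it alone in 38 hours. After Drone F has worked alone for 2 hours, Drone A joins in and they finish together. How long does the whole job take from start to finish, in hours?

48/5 hours

In 2 hours Drone F does 2/12 = 1/6 of the job, leaving 5/6.
Drone F and Drone A together work at 25/228 per hour, so finishing takes 5/6 ÷ 25/228 = 38/5 hours.
Total time = 2 + 38/5 = 48/5 hours.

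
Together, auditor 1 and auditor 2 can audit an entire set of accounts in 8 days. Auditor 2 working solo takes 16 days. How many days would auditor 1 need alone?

Combined rate is 1/8 per day.
Known contribution: 1/16 per day.
So auditor 1's rate is 1/8 − 1/16 = 1/16, meaning 16 days alone.

16 days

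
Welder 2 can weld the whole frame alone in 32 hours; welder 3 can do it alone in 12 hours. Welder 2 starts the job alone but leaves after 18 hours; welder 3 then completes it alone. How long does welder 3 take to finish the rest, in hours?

21/4 hours

In 18 hours welder 2 does 18/32 = 9/16 of the job, leaving 7/16.
Welder 3 works at 1/12 per hour, so finishing takes 7/16 ÷ 1/12 = 21/4 hours.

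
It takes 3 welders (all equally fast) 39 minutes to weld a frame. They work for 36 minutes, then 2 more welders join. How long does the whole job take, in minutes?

189/5 minutes

One welder does 1/117 of the job per minute.
After 36 minutes with 3 welders, 12/13 is done (1/13 left).
With 5 welders the rate is 5/117, so the rest takes 1/13 ÷ 5/117 = 9/5 minutes.
Total = 36 + 9/5 = 189/5 minutes.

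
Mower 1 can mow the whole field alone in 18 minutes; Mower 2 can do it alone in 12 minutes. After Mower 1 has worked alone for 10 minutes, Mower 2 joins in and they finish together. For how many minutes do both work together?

16/5 minutes

In 10 minutes Mower 1 does 10/18 = 5/9 of the job, leaving 4/9.
Mower 1 and Mower 2 together work at 5/36 per minute, so finishing takes 4/9 ÷ 5/36 = 16/5 minutes.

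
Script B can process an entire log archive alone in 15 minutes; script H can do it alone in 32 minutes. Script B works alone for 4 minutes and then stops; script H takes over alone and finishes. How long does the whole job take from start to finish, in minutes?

412/15 minutes

In 4 minutes script B does 4/15 of the job, leaving 11/15.
Script H works at 1/32 per minute, so finishing takes 11/15 ÷ 1/32 = 352/15 minutes.
Total time = 4 + 352/15 = 412/15 minutes.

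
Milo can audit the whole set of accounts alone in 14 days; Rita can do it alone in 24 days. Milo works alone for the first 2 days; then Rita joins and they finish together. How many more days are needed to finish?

144/19 days

In 2 days Milo does 2/14 = 1/7 of the job, leaving 6/7.
Milo and Rita together work at 19/168 per day, so finishing takes 6/7 ÷ 19/168 = 144/19 days.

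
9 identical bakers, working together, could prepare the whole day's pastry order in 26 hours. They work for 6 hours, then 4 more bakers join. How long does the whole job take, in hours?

One baker does 1/234 of the job per hour.
After 6 hours with 9 bakers, 3/13 is done (10/13 left).
With 13 bakers the rate is 13/234 = 1/18, so the rest takes 10/13 ÷ 1/18 = 180/13 hours.
Total = 6 + 180/13 = 258/13 hours.

258/13 hours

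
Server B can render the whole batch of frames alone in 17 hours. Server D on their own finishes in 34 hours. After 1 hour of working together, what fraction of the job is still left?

31/34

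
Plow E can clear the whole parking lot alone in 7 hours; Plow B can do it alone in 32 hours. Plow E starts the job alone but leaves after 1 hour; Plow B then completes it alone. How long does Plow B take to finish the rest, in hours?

192/7 hours

In 1 hour Plow E does 1/7 of the job, leaving 6/7.
Plow B works at 1/32 per hour, so finishing takes 6/7 ÷ 1/32 = 192/7 hours.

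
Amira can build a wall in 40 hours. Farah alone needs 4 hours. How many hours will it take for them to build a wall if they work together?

With two workers the combined time is the product over the sum: 40·4/(40+4) = 160/44 = 40/11 hours.

40/11 hours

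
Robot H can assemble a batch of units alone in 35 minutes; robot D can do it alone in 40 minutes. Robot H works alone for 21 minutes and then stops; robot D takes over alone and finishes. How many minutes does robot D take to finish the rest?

In 21 minutes robot H does 21/35 = 3/5 of the job, leaving 2/5.
Robot D works at 1/40 per minute, so finishing takes 2/5 ÷ 1/40 = 16 minutes.

16 minutes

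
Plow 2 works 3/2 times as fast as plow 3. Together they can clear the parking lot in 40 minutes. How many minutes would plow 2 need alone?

200/3 minutes

Let plow 3's rate be r; then plow 2's rate is (3/2)r, so together (3/2 + 1)r = (5/2)r = 1/40.
Thus r = 1/100 per minute.
Plow 3 alone: 100 minutes; plow 2 alone: 200/3 minutes.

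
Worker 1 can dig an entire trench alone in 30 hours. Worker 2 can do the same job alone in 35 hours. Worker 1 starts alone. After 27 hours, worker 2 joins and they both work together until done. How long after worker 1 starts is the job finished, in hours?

372/13 hours

In the first 27 hours worker 1 alone does 27/30 = 9/10 of the job, leaving 1/10.
Once everyone is working, combined rate: 1/30 + 1/35 = (7 + 6)/210 = 13/210 per hour.
Remaining 1/10 at 13/210 per hour takes 21/13 hours.
Total from the start = 27 + 21/13 = 372/13 hours.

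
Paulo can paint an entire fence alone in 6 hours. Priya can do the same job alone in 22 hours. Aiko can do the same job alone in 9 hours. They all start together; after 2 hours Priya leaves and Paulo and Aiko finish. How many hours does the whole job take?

In the first 2 hours the combined rate is 32/99, so 64/99 of the job is done, leaving 35/99.
After Priya leaves the rate is 5/18 per hour; the remaining 35/99 takes 14/11 hours.
Total = 2 + 14/11 = 36/11 hours.

36/11 hours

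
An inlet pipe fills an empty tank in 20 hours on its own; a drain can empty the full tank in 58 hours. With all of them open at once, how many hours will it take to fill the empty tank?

580/19 hours

Net rate = 1/20 − 1/58 = (29 − 10)/580 = 19/580 per hour.
Filling time = 1 ÷ (19/580) = 580/19 hours.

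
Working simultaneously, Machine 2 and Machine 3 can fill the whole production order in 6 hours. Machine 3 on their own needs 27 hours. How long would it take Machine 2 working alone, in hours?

Combined rate is 1/6 per hour.
Known contribution: 1/27 per hour.
So Machine 2's rate is 1/6 − 1/27 = 7/54, meaning 54/7 hours alone.

54/7 hours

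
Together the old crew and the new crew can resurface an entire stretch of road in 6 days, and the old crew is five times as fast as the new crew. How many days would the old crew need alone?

36/5 days

Let the new crew's rate be r; then the old crew's rate is 5r, so together (5 + 1)r = 6r = 1/6.
Thus r = 1/36 per day.
The new crew alone: 36 days; the old crew alone: 36/5 days.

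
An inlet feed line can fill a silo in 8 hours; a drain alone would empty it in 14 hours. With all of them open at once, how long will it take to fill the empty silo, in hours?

Net rate = 1/8 − 1/14 = (7 − 4)/56 = 3/56 per hour.
Filling time = 1 ÷ (3/56) = 56/3 hours.

56/3 hours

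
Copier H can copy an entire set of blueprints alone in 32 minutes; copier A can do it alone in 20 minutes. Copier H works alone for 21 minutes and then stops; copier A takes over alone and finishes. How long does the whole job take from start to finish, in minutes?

In 21 minutes copier H does 21/32 of the job, leaving 11/32.
Copier A works at 1/20 per minute, so finishing takes 11/32 ÷ 1/20 = 55/8 minutes.
Total time = 21 + 55/8 = 223/8 minutes.

223/8 minutes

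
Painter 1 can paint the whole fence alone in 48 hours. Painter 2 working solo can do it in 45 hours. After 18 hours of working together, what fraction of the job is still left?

Combined rate: 1/48 + 1/45 = (15 + 16)/720 = 31/720 per hour.
In 18 hours they complete 18·31/720 = 31/40 of the job.
So 9/40 remains.

9/40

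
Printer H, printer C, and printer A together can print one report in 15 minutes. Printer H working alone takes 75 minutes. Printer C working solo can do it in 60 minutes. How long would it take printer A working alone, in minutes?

300/11 minutes

Combined rate is 1/15 per minute.
Known contribution: 1/75 + 1/60 = (4 + 5)/300 = 9/300 = 3/100 per minute.
So printer A's rate is 1/15 − 3/100 = 11/300, meaning 300/11 minutes alone.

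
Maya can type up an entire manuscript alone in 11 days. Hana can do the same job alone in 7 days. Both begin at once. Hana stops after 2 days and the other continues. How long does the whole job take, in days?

55/7 days

In the first 2 days the combined rate is 18/77, so 36/77 of the job is done, leaving 41/77.
After Hana leaves the rate is 1/11 per day; the remaining 41/77 takes 41/7 days.
Total = 2 + 41/7 = 55/7 days.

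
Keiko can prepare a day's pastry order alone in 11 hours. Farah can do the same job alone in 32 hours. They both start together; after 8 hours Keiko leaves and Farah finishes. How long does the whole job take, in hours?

In the first 8 hours the combined rate is 43/352, so 43/44 of the job is done, leaving 1/44.
After Keiko leaves the rate is 1/32 per hour; the remaining 1/44 takes 8/11 hours.
Total = 8 + 8/11 = 96/11 hours.

96/11 hours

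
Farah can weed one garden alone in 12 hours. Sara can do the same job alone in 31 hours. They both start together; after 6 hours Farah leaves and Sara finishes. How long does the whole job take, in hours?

31/2 hours

In the first 6 hours the combined rate is 43/372, so 43/62 of the job is done, leaving 19/62.
After Farah leaves the rate is 1/31 per hour; the remaining 19/62 takes 19/2 hours.
Total = 6 + 19/2 = 31/2 hours.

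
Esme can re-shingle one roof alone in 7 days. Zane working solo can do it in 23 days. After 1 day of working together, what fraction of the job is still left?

131/161

Combined rate: 1/7 + 1/23 = (23 + 7)/161 = 30/161 per day.
In 1 day they complete 1·30/161 = 30/161 of the job.
So 131/161 remains.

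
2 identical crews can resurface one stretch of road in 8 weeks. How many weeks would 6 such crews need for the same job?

8/3 weeks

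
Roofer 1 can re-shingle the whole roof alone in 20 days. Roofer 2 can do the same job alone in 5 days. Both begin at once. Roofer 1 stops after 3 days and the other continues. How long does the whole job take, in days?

In the first 3 days the combined rate is 1/4, so 3/4 of the job is done, leaving 1/4.
After Roofer 1 leaves the rate is 1/5 per day; the remaining 1/4 takes 5/4 days.
Total = 3 + 5/4 = 17/4 days.

17/4 days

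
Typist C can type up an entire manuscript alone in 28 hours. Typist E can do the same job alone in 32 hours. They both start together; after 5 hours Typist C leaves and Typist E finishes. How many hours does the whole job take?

In the first 5 hours the combined rate is 15/224, so 75/224 of the job is done, leaving 149/224.
After Typist C leaves the rate is 1/32 per hour; the remaining 149/224 takes 149/7 hours.
Total = 5 + 149/7 = 184/7 hours.

184/7 hours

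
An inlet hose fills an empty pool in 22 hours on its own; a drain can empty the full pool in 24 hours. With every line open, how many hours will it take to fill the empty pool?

264 hours

Net rate = 1/22 − 1/24 = (12 − 11)/264 = 1/264 per hour.
Filling time = 1 ÷ (1/264) = 264 hours.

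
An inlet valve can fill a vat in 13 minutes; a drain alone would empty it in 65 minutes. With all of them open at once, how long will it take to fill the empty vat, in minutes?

Net rate = 1/13 − 1/65 = (5 − 1)/65 = 4/65 per minute.
Filling time = 1 ÷ (4/65) = 65/4 minutes.

65/4 minutes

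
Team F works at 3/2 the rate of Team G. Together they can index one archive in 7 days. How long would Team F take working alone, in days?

35/3 days

Let Team G's rate be r; then Team F's rate is (3/2)r, so together (3/2 + 1)r = (5/2)r = 1/7.
Thus r = 2/35 per day.
Team G alone: 35/2 days; Team F alone: 35/3 days.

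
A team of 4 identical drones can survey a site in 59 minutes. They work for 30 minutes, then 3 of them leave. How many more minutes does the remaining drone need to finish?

One drone does 1/236 of the job per minute.
After 30 minutes with 4 drones, 30/59 is done (29/59 left).
With 1 drone the rate is 1/236, so the rest takes 29/59 ÷ 1/236 = 116 minutes.

116 minutes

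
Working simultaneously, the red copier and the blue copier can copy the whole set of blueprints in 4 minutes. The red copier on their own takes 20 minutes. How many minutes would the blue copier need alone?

Combined rate is 1/4 per minute.
Known contribution: 1/20 per minute.
So the blue copier's rate is 1/4 − 1/20 = 1/5, meaning 5 minutes alone.

5 minutes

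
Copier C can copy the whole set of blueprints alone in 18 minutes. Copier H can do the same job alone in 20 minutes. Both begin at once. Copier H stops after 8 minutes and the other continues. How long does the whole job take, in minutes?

In the first 8 minutes the combined rate is 19/180, so 38/45 of the job is done, leaving 7/45.
After Copier H leaves the rate is 1/18 per minute; the remaining 7/45 takes 14/5 minutes.
Total = 8 + 14/5 = 54/5 minutes.

54/5 minutes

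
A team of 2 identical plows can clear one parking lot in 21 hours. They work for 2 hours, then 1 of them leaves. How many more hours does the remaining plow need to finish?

One plow does 1/42 of the job per hour.
After 2 hours with 2 plows, 2/21 is done (19/21 left).
With 1 plow the rate is 1/42, so the rest takes 19/21 ÷ 1/42 = 38 hours.

38 hours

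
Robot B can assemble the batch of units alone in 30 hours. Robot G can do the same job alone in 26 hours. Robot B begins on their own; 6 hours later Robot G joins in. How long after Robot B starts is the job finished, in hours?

120/7 hours

In the first 6 hours Robot B alone does 6/30 = 1/5 of the job, leaving 4/5.
Once everyone is working, combined rate: 1/30 + 1/26 = (13 + 15)/390 = 28/390 = 14/195 per hour.
Remaining 4/5 at 14/195 per hour takes 78/7 hours.
Total from the start = 6 + 78/7 = 120/7 hours.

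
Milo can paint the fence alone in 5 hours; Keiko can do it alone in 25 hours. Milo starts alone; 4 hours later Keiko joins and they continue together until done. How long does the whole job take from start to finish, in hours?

In 4 hours Milo does 4/5 of the job, leaving 1/5.
Milo and Keiko together work at 6/25 per hour, so finishing takes 1/5 ÷ 6/25 = 5/6 hours.
Total time = 4 + 5/6 = 29/6 hours.

29/6 hours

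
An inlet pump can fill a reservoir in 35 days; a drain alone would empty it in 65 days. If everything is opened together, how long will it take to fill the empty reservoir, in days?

455/6 days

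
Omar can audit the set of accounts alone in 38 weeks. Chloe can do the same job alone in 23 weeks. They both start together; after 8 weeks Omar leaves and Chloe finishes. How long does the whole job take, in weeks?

345/19 weeks

In the first 8 weeks the combined rate is 61/874, so 244/437 of the job is done, leaving 193/437.
After Omar leaves the rate is 1/23 per week; the remaining 193/437 takes 193/19 weeks.
Total = 8 + 193/19 = 345/19 weeks.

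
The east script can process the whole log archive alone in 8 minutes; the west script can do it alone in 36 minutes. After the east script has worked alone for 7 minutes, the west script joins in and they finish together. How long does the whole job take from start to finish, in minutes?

In 7 minutes the east script does 7/8 of the job, leaving 1/8.
The east script and the west script together work at 11/72 per minute, so finishing takes 1/8 ÷ 11/72 = 9/11 minutes.
Total time = 7 + 9/11 = 86/11 minutes.

86/11 minutes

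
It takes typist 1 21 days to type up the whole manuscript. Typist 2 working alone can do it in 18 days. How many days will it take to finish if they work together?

126/13 days

With two workers the combined time is the product over the sum: 21·18/(21+18) = 378/39 = 126/13 days.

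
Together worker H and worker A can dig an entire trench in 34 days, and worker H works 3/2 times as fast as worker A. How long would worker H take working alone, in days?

170/3 days

Let worker A's rate be r; then worker H's rate is (3/2)r, so together (3/2 + 1)r = (5/2)r = 1/34.
Thus r = 1/85 per day.
Worker A alone: 85 days; worker H alone: 170/3 days.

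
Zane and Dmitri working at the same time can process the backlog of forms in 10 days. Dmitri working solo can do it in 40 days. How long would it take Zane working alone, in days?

Combined rate is 1/10 per day.
Known contribution: 1/40 per day.
So Zane's rate is 1/10 − 1/40 = 3/40, meaning 40/3 days alone.

40/3 days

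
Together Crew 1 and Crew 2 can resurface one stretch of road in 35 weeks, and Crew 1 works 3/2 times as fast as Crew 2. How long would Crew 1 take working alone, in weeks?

175/3 weeks

Let Crew 2's rate be r; then Crew 1's rate is (3/2)r, so together (3/2 + 1)r = (5/2)r = 1/35.
Thus r = 2/175 per week.
Crew 2 alone: 175/2 weeks; Crew 1 alone: 175/3 weeks.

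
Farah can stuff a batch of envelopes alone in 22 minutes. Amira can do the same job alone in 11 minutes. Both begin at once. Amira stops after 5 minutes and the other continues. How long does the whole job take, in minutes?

In the first 5 minutes the combined rate is 3/22, so 15/22 of the job is done, leaving 7/22.
After Amira leaves the rate is 1/22 per minute; the remaining 7/22 takes 7 minutes.
Total = 5 + 7 = 12 minutes.

12 minutes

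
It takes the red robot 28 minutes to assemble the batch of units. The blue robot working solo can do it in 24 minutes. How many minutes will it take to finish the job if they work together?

168/13 minutes

Combined rate: 1/28 + 1/24 = (6 + 7)/168 = 13/168 per minute.
Time = 1 ÷ (13/168) = 168/13 minutes.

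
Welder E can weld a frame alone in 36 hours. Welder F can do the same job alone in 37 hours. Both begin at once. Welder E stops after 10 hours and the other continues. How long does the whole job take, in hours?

In the first 10 hours the combined rate is 73/1332, so 365/666 of the job is done, leaving 301/666.
After Welder E leaves the rate is 1/37 per hour; the remaining 301/666 takes 301/18 hours.
Total = 10 + 301/18 = 481/18 hours.

481/18 hours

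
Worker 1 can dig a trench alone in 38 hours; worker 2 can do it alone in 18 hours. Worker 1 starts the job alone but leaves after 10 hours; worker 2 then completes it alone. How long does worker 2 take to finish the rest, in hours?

252/19 hours

In 10 hours worker 1 does 10/38 = 5/19 of the job, leaving 14/19.
Worker 2 works at 1/18 per hour, so finishing takes 14/19 ÷ 1/18 = 252/19 hours.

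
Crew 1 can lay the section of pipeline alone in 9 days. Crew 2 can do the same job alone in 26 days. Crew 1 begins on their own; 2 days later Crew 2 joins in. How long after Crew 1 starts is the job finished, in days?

In the first 2 days Crew 1 alone does 2/9 of the job, leaving 7/9.
Once everyone is working, combined rate: 1/9 + 1/26 = (26 + 9)/234 = 35/234 per day.
Remaining 7/9 at 35/234 per day takes 26/5 days.
Total from the start = 2 + 26/5 = 36/5 days.

36/5 days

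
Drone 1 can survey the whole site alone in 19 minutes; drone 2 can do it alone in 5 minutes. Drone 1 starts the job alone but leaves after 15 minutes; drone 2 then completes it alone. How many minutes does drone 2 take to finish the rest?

20/19 minutes

In 15 minutes drone 1 does 15/19 of the job, leaving 4/19.
Drone 2 works at 1/5 per minute, so finishing takes 4/19 ÷ 1/5 = 20/19 minutes.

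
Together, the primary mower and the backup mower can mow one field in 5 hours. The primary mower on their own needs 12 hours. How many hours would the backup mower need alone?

60/7 hours

Combined rate is 1/5 per hour.
Known contribution: 1/12 per hour.
So the backup mower's rate is 1/5 − 1/12 = 7/60, meaning 60/7 hours alone.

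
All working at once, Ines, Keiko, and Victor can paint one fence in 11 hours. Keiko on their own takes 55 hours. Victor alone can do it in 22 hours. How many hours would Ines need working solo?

110/3 hours

Combined rate is 1/11 per hour.
Known contribution: 1/55 + 1/22 = (2 + 5)/110 = 7/110 per hour.
So Ines's rate is 1/11 − 7/110 = 3/110, meaning 110/3 hours alone.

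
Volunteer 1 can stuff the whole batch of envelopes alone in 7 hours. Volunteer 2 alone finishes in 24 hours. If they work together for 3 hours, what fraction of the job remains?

25/56

Combined rate: 1/7 + 1/24 = (24 + 7)/168 = 31/168 per hour.
In 3 hours they complete 3·31/168 = 31/56 of the job.
So 25/56 remains.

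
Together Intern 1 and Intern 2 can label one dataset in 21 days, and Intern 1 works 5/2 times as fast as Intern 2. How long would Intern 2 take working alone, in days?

Let Intern 2's rate be r; then Intern 1's rate is (5/2)r, so together (5/2 + 1)r = (7/2)r = 1/21.
Thus r = 2/147 per day.
Intern 2 alone: 147/2 days; Intern 1 alone: 147/5 days.

147/2 days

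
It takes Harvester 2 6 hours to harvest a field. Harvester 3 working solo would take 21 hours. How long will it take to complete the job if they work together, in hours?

With two workers the combined time is the product over the sum: 6·21/(6+21) = 126/27 = 14/3 hours.

14/3 hours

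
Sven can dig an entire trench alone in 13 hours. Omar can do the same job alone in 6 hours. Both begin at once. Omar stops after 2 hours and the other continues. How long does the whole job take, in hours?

26/3 hours

In the first 2 hours the combined rate is 19/78, so 19/39 of the job is done, leaving 20/39.
After Omar leaves the rate is 1/13 per hour; the remaining 20/39 takes 20/3 hours.
Total = 2 + 20/3 = 26/3 hours.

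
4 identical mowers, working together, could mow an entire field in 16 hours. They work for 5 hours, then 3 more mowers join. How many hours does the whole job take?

79/7 hours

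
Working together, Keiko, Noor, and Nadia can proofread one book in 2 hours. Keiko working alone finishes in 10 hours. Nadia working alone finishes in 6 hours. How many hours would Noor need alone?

Combined rate is 1/2 per hour.
Known contribution: 1/10 + 1/6 = (3 + 5)/30 = 8/30 = 4/15 per hour.
So Noor's rate is 1/2 − 4/15 = 7/30, meaning 30/7 hours alone.

30/7 hours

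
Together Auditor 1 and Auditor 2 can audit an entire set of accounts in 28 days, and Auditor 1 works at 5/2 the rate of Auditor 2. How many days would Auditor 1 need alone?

Let Auditor 2's rate be r; then Auditor 1's rate is (5/2)r, so together (5/2 + 1)r = (7/2)r = 1/28.
Thus r = 1/98 per day.
Auditor 2 alone: 98 days; Auditor 1 alone: 196/5 days.

196/5 days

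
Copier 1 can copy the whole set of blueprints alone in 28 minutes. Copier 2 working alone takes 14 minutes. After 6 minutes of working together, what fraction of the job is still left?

Combined rate: 1/28 + 1/14 = (1 + 2)/28 = 3/28 per minute.
In 6 minutes they complete 6·3/28 = 9/14 of the job.
So 5/14 remains.

5/14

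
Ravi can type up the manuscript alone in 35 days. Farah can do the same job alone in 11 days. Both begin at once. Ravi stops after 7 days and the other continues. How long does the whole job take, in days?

In the first 7 days the combined rate is 46/385, so 46/55 of the job is done, leaving 9/55.
After Ravi leaves the rate is 1/11 per day; the remaining 9/55 takes 9/5 days.
Total = 7 + 9/5 = 44/5 days.

44/5 days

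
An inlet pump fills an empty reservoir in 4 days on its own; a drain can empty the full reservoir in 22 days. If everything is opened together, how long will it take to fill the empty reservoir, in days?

Net rate = 1/4 − 1/22 = (11 − 2)/44 = 9/44 per day.
Filling time = 1 ÷ (9/44) = 44/9 days.

44/9 days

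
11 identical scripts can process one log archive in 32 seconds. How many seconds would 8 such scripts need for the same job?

44 seconds

Total work is 11·32 = 352 script-seconds.
With 8 scripts: 352/8 = 44 seconds.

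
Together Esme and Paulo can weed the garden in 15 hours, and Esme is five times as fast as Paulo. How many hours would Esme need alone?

18 hours

Let Paulo's rate be r; then Esme's rate is 5r, so together (5 + 1)r = 6r = 1/15.
Thus r = 1/90 per hour.
Paulo alone: 90 hours; Esme alone: 18 hours.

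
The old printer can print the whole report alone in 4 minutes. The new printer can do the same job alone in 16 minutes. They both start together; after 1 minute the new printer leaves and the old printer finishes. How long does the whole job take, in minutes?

15/4 minutes

In the first 1 minute the combined rate is 5/16, so 5/16 of the job is done, leaving 11/16.
After the new printer leaves the rate is 1/4 per minute; the remaining 11/16 takes 11/4 minutes.
Total = 1 + 11/4 = 15/4 minutes.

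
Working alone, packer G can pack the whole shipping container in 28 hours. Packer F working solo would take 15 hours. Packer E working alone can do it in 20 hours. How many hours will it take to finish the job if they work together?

Combined rate: 1/28 + 1/15 + 1/20 = (15 + 28 + 21)/420 = 64/420 = 16/105 per hour.
Time = 1 ÷ (16/105) = 105/16 hours.

105/16 hours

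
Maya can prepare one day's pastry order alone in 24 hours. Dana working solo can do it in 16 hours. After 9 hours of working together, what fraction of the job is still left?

Combined rate: 1/24 + 1/16 = (2 + 3)/48 = 5/48 per hour.
In 9 hours they complete 9·5/48 = 15/16 of the job.
So 1/16 remains.

1/16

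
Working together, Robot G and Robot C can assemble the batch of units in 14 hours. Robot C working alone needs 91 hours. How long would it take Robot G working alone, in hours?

182/11 hours

Combined rate is 1/14 per hour.
Known contribution: 1/91 per hour.
So Robot G's rate is 1/14 − 1/91 = 11/182, meaning 182/11 hours alone.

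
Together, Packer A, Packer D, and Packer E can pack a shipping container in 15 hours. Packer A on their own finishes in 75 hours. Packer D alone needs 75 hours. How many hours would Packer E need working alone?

25 hours

Combined rate is 1/15 per hour.
Known contribution: 1/75 + 1/75 = (1 + 1)/75 = 2/75 per hour.
So Packer E's rate is 1/15 − 2/75 = 1/25, meaning 25 hours alone.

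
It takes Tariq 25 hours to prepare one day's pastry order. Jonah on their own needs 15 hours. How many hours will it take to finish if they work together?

Combined rate: 1/25 + 1/15 = (3 + 5)/75 = 8/75 per hour.
Time = 1 ÷ (8/75) = 75/8 hours.

75/8 hours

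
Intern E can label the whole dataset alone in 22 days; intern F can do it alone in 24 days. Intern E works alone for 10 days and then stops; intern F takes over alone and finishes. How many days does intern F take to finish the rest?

In 10 days intern E does 10/22 = 5/11 of the job, leaving 6/11.
Intern F works at 1/24 per day, so finishing takes 6/11 ÷ 1/24 = 144/11 days.

144/11 days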